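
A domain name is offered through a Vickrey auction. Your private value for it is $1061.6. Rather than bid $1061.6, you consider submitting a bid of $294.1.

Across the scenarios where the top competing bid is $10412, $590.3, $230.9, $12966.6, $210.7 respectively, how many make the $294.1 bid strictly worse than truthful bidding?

The deviation hurts exactly when the highest competing bid lies strictly between $294.1 and $1061.6 — underbidding then forfeits a profitable win.
$10412: above both → same outcome either way.
$590.3: inside the interval → strictly worse (loss $471.3).
$230.9: below both → same outcome either way.
$12966.6: above both → same outcome either way.
$210.7: below both → same outcome either way.
Count: 1.

1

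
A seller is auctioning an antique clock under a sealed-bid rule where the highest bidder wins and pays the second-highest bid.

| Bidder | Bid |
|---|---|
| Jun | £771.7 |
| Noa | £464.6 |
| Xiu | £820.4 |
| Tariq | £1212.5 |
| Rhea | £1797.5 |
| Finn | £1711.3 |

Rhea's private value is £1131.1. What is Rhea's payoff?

Highest bid: Rhea at £1797.5, so Rhea wins.
Second-highest bid: Finn at £1711.3 — that is the price the winner pays.
Rhea's payoff = value − price = £1131.1 − £1711.3 = −£580.2.

−£580.2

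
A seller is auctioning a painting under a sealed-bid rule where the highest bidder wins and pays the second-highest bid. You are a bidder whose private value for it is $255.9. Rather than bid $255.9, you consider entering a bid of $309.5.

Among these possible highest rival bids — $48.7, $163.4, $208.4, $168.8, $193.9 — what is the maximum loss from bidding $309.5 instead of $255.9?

$0

$48.7: same outcome either way → loss $0.
$163.4: same outcome either way → loss $0.
$208.4: same outcome either way → loss $0.
$168.8: same outcome either way → loss $0.
$193.9: same outcome either way → loss $0.
Maximum loss: $0.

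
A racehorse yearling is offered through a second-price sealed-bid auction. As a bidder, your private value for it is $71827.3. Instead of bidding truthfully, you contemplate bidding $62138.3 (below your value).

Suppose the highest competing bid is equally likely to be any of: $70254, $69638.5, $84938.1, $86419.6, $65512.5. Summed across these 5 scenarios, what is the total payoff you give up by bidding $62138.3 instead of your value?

$10076.9

The deviation costs you only when the competing bid falls strictly between $62138.3 and $71827.3; elsewhere both bids give the same outcome.
$70254: truthful payoff $1573.3, deviation payoff $0 → loss $1573.3.
$69638.5: truthful payoff $2188.8, deviation payoff $0 → loss $2188.8.
$84938.1: outcomes coincide → loss $0.
$86419.6: outcomes coincide → loss $0.
$65512.5: truthful payoff $6314.8, deviation payoff $0 → loss $6314.8.
Total loss = $1573.3 + $2188.8 + $6314.8 = $10076.9.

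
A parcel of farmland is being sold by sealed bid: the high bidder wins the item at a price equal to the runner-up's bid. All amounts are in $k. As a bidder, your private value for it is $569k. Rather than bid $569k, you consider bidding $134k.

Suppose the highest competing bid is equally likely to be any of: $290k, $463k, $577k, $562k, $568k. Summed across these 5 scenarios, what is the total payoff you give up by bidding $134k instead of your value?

$393k

The deviation costs you only when the competing bid falls strictly between $134k and $569k; elsewhere both bids give the same outcome.
$290k: truthful payoff $279k, deviation payoff $0k → loss $279k.
$463k: truthful payoff $106k, deviation payoff $0k → loss $106k.
$577k: outcomes coincide → loss $0k.
$562k: truthful payoff $7k, deviation payoff $0k → loss $7k.
$568k: truthful payoff $1k, deviation payoff $0k → loss $1k.
Total loss = $279k + $106k + $7k + $1k = $393k.
In a second-price auction your bid sets only whether you win, not what you pay, so bidding your true value is weakly dominant.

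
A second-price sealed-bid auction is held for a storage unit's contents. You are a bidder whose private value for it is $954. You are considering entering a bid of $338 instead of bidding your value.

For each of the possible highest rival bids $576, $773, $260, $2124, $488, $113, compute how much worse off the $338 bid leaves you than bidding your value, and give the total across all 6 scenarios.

$1025

The deviation costs you only when the competing bid falls strictly between $338 and $954; elsewhere both bids give the same outcome.
$576: truthful payoff $378, deviation payoff $0 → loss $378.
$773: truthful payoff $181, deviation payoff $0 → loss $181.
$260: outcomes coincide → loss $0.
$2124: outcomes coincide → loss $0.
$488: truthful payoff $466, deviation payoff $0 → loss $466.
$113: outcomes coincide → loss $0.
Total loss = $378 + $181 + $466 = $1025.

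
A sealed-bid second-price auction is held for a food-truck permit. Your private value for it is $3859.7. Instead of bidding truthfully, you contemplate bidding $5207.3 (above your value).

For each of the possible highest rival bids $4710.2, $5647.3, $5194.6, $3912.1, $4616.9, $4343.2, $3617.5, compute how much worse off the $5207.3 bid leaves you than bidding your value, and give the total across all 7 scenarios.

$3478.5

The deviation costs you only when the competing bid falls strictly between $3859.7 and $5207.3; elsewhere both bids give the same outcome.
$4710.2: truthful payoff $0, deviation payoff −$850.5 → loss $850.5.
$5647.3: outcomes coincide → loss $0.
$5194.6: truthful payoff $0, deviation payoff −$1334.9 → loss $1334.9.
$3912.1: truthful payoff $0, deviation payoff −$52.4 → loss $52.4.
$4616.9: truthful payoff $0, deviation payoff −$757.2 → loss $757.2.
$4343.2: truthful payoff $0, deviation payoff −$483.5 → loss $483.5.
$3617.5: outcomes coincide → loss $0.
Total loss = $850.5 + $1334.9 + $52.4 + $757.2 + $483.5 = $3478.5.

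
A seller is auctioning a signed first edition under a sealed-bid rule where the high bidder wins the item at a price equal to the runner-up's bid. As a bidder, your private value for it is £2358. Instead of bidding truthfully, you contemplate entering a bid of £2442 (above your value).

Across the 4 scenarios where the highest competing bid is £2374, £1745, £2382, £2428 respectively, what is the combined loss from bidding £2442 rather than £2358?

£110

The deviation costs you only when the competing bid falls strictly between £2358 and £2442; elsewhere both bids give the same outcome.
£2374: truthful payoff £0, deviation payoff −£16 → loss £16.
£1745: outcomes coincide → loss £0.
£2382: truthful payoff £0, deviation payoff −£24 → loss £24.
£2428: truthful payoff £0, deviation payoff −£70 → loss £70.
Total loss = £16 + £24 + £70 = £110.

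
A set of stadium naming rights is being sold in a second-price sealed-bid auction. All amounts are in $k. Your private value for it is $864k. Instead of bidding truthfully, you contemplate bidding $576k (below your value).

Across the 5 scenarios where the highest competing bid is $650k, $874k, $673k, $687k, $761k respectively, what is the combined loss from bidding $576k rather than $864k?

The deviation costs you only when the competing bid falls strictly between $576k and $864k; elsewhere both bids give the same outcome.
$650k: truthful payoff $214k, deviation payoff $0k → loss $214k.
$874k: outcomes coincide → loss $0k.
$673k: truthful payoff $191k, deviation payoff $0k → loss $191k.
$687k: truthful payoff $177k, deviation payoff $0k → loss $177k.
$761k: truthful payoff $103k, deviation payoff $0k → loss $103k.
Total loss = $214k + $191k + $177k + $103k = $685k.

$685k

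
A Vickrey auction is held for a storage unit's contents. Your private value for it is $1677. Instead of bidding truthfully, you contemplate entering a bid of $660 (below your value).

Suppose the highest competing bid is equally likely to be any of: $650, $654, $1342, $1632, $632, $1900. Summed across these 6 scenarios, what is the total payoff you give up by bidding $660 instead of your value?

The deviation costs you only when the competing bid falls strictly between $660 and $1677; elsewhere both bids give the same outcome.
$650: outcomes coincide → loss $0.
$654: outcomes coincide → loss $0.
$1342: truthful payoff $335, deviation payoff $0 → loss $335.
$1632: truthful payoff $45, deviation payoff $0 → loss $45.
$632: outcomes coincide → loss $0.
$1900: outcomes coincide → loss $0.
Total loss = $335 + $45 = $380.
Because the price is fixed by the runner-up's bid, deviating from your value can only change a good outcome into a bad one — never the reverse.

$380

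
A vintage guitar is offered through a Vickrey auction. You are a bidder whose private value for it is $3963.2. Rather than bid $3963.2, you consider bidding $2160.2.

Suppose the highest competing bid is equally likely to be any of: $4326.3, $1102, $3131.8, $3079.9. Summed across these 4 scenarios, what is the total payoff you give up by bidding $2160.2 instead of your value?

$1714.7

The deviation costs you only when the competing bid falls strictly between $2160.2 and $3963.2; elsewhere both bids give the same outcome.
$4326.3: outcomes coincide → loss $0.
$1102: outcomes coincide → loss $0.
$3131.8: truthful payoff $831.4, deviation payoff $0 → loss $831.4.
$3079.9: truthful payoff $883.3, deviation payoff $0 → loss $883.3.
Total loss = $831.4 + $883.3 = $1714.7.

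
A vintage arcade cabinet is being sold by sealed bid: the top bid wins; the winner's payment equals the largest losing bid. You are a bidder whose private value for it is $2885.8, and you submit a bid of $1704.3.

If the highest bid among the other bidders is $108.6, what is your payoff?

$2777.2

Your bid $1704.3 exceeds the highest competing bid $108.6, so you win.
In a second-price auction the winner pays the second-highest bid, $108.6.
Payoff = value − price = $2885.8 − $108.6 = $2777.2.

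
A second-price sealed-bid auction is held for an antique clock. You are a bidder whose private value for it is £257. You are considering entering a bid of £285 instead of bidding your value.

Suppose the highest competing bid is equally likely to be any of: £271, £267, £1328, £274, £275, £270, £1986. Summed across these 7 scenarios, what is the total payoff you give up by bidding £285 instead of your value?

£72

The deviation costs you only when the competing bid falls strictly between £257 and £285; elsewhere both bids give the same outcome.
£271: truthful payoff £0, deviation payoff −£14 → loss £14.
£267: truthful payoff £0, deviation payoff −£10 → loss £10.
£1328: outcomes coincide → loss £0.
£274: truthful payoff £0, deviation payoff −£17 → loss £17.
£275: truthful payoff £0, deviation payoff −£18 → loss £18.
£270: truthful payoff £0, deviation payoff −£13 → loss £13.
£1986: outcomes coincide → loss £0.
Total loss = £14 + £10 + £17 + £18 + £13 = £72.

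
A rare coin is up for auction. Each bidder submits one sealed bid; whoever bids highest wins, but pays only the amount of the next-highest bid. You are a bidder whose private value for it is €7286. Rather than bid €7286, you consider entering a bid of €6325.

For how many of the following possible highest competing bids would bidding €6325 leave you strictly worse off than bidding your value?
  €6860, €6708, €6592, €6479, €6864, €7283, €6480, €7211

8

The deviation hurts exactly when the highest competing bid lies strictly between €6325 and €7286 — underbidding then forfeits a profitable win.
€6860: inside the interval → strictly worse (loss €426).
€6708: inside the interval → strictly worse (loss €578).
€6592: inside the interval → strictly worse (loss €694).
€6479: inside the interval → strictly worse (loss €807).
€6864: inside the interval → strictly worse (loss €422).
€7283: inside the interval → strictly worse (loss €3).
€6480: inside the interval → strictly worse (loss €806).
€7211: inside the interval → strictly worse (loss €75).
Count: 8.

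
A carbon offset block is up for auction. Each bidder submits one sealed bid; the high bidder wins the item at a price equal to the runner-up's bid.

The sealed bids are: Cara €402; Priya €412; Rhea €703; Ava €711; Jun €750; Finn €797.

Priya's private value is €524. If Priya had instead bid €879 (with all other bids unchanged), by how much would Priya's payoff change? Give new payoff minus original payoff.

The highest bid among the other bidders is €797; Priya's bid doesn't change that.
Original bid €412: Priya is not highest (top rival bid is €797); payoff €0.
Alternative bid €879: Priya is highest, pays the top rival bid €797; payoff €524 − €797 = −€273.
Change in payoff = −€273 − (€0) = −€273.

−€273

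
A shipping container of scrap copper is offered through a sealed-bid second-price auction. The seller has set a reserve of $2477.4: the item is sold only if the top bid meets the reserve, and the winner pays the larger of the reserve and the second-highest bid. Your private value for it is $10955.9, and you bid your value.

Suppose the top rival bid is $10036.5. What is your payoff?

$919.4

Your bid $10955.9 is the highest and exceeds the reserve.
Price = max(second-highest bid, reserve) = max($10036.5, $2477.4) = $10036.5.
Payoff = $10955.9 − $10036.5 = $919.4.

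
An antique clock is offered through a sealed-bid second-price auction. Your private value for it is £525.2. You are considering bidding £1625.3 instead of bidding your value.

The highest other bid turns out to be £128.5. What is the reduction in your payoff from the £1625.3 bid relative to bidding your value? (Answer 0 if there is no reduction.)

Bidding your value £525.2: you win (since £525.2 > £128.5) and pay £128.5. Payoff £396.7.
Bidding £1625.3: you win and pay £128.5. Payoff £525.2 − £128.5 = £396.7.
Difference = £396.7 − £396.7 = £0; both bids lead to the same outcome because the competing bid is below both your value and your alternative bid.

£0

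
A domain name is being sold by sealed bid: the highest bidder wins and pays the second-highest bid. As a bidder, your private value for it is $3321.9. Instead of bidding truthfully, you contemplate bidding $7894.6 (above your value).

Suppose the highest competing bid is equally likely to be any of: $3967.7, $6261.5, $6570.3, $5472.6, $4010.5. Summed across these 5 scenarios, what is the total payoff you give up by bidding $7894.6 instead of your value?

The deviation costs you only when the competing bid falls strictly between $3321.9 and $7894.6; elsewhere both bids give the same outcome.
$3967.7: truthful payoff $0, deviation payoff −$645.8 → loss $645.8.
$6261.5: truthful payoff $0, deviation payoff −$2939.6 → loss $2939.6.
$6570.3: truthful payoff $0, deviation payoff −$3248.4 → loss $3248.4.
$5472.6: truthful payoff $0, deviation payoff −$2150.7 → loss $2150.7.
$4010.5: truthful payoff $0, deviation payoff −$688.6 → loss $688.6.
Total loss = $645.8 + $2939.6 + $3248.4 + $2150.7 + $688.6 = $9673.1.

$9673.1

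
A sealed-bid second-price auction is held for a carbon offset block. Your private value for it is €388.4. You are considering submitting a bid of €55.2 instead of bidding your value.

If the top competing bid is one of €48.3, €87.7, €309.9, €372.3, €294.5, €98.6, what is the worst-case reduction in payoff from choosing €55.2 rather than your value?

€48.3: same outcome either way → loss €0.
€87.7: truthful gives €300.7, deviation gives €0 → loss €300.7.
€309.9: truthful gives €78.5, deviation gives €0 → loss €78.5.
€372.3: truthful gives €16.1, deviation gives €0 → loss €16.1.
€294.5: truthful gives €93.9, deviation gives €0 → loss €93.9.
€98.6: truthful gives €289.8, deviation gives €0 → loss €289.8.
Maximum loss: €300.7.

€300.7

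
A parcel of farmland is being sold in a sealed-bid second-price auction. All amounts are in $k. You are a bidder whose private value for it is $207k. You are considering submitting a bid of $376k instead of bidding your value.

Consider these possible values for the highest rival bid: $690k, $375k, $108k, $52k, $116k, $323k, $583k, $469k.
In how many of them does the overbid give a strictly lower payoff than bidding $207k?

The deviation hurts exactly when the highest competing bid lies strictly between $207k and $376k — overbidding then wins at a price above your value.
$690k: above both → same outcome either way.
$375k: inside the interval → strictly worse (loss $168k).
$108k: below both → same outcome either way.
$52k: below both → same outcome either way.
$116k: below both → same outcome either way.
$323k: inside the interval → strictly worse (loss $116k).
$583k: above both → same outcome either way.
$469k: above both → same outcome either way.
Count: 2.

2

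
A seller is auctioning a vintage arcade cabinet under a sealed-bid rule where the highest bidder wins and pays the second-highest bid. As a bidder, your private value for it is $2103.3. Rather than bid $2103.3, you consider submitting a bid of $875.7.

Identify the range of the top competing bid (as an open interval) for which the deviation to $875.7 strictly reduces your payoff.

($875.7, $2103.3)

If the competing bid is below $875.7, both bids win at the same price — no difference.
If it is above $2103.3, both bids lose — no difference.
If it lies strictly between $875.7 and $2103.3, bidding your value wins at a price below your value (positive payoff) while bidding $875.7 loses (payoff 0).
So the deviation strictly hurts on the open interval ($875.7, $2103.3).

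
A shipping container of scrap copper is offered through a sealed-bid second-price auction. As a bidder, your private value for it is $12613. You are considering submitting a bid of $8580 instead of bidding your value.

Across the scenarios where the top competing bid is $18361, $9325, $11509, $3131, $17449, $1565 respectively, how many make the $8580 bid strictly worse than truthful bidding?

2

The deviation hurts exactly when the highest competing bid lies strictly between $8580 and $12613 — underbidding then forfeits a profitable win.
$18361: above both → same outcome either way.
$9325: inside the interval → strictly worse (loss $3288).
$11509: inside the interval → strictly worse (loss $1104).
$3131: below both → same outcome either way.
$17449: above both → same outcome either way.
$1565: below both → same outcome either way.
Count: 2.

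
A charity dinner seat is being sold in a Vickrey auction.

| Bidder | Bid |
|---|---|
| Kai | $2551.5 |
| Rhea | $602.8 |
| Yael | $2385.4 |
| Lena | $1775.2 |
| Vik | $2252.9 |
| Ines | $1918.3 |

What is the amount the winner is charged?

Highest bid: Kai at $2551.5, so Kai wins.
Second-highest bid: Yael at $2385.4 — that is the price the winner pays.

$2385.4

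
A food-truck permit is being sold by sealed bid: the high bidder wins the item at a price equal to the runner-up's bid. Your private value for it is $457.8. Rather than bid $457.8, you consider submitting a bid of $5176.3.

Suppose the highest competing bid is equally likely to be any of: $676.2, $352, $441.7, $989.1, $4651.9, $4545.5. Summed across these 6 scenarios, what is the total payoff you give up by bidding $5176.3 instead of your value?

$9031.5

The deviation costs you only when the competing bid falls strictly between $457.8 and $5176.3; elsewhere both bids give the same outcome.
$676.2: truthful payoff $0, deviation payoff −$218.4 → loss $218.4.
$352: outcomes coincide → loss $0.
$441.7: outcomes coincide → loss $0.
$989.1: truthful payoff $0, deviation payoff −$531.3 → loss $531.3.
$4651.9: truthful payoff $0, deviation payoff −$4194.1 → loss $4194.1.
$4545.5: truthful payoff $0, deviation payoff −$4087.7 → loss $4087.7.
Total loss = $218.4 + $531.3 + $4194.1 + $4087.7 = $9031.5.
Truthful bidding weakly dominates here: raising your bid can only win items priced above your value, and lowering it can only forfeit items priced below.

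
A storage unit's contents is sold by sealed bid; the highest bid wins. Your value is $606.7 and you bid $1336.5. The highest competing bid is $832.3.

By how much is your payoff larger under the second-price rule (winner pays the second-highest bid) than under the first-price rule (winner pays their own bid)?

You have the highest bid, so you win under either rule.
Second-price: pay $832.3 → payoff −$225.6.
First-price: pay your own bid $1336.5 → payoff −$729.8.
Difference = −$225.6 − (−$729.8) = $504.2.

$504.2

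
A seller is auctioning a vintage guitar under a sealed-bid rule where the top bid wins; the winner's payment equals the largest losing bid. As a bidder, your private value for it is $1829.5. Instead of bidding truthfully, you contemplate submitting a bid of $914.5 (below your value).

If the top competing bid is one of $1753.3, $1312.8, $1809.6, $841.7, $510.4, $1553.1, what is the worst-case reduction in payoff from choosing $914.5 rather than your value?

$1753.3: truthful gives $76.2, deviation gives $0 → loss $76.2.
$1312.8: truthful gives $516.7, deviation gives $0 → loss $516.7.
$1809.6: truthful gives $19.9, deviation gives $0 → loss $19.9.
$841.7: same outcome either way → loss $0.
$510.4: same outcome either way → loss $0.
$1553.1: truthful gives $276.4, deviation gives $0 → loss $276.4.
Maximum loss: $516.7.

$516.7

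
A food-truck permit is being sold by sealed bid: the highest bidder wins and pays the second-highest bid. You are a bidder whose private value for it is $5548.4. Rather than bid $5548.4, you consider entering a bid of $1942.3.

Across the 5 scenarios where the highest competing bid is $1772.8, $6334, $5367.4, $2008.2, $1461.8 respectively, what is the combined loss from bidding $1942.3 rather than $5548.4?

$3721.2

The deviation costs you only when the competing bid falls strictly between $1942.3 and $5548.4; elsewhere both bids give the same outcome.
$1772.8: outcomes coincide → loss $0.
$6334: outcomes coincide → loss $0.
$5367.4: truthful payoff $181, deviation payoff $0 → loss $181.
$2008.2: truthful payoff $3540.2, deviation payoff $0 → loss $3540.2.
$1461.8: outcomes coincide → loss $0.
Total loss = $181 + $3540.2 = $3721.2.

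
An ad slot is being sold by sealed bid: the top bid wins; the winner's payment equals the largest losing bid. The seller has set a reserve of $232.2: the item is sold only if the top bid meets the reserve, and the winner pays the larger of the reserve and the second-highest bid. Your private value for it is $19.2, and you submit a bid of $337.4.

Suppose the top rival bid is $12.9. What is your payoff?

−$213

Your bid $337.4 is the highest and exceeds the reserve.
Price = max(second-highest bid, reserve) = max($12.9, $232.2) = $232.2.
Payoff = $19.2 − $232.2 = −$213.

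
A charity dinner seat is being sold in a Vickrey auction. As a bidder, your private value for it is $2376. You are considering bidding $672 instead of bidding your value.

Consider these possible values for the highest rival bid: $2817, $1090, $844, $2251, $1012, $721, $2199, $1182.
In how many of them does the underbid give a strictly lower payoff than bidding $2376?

7

The deviation hurts exactly when the highest competing bid lies strictly between $672 and $2376 — underbidding then forfeits a profitable win.
$2817: above both → same outcome either way.
$1090: inside the interval → strictly worse (loss $1286).
$844: inside the interval → strictly worse (loss $1532).
$2251: inside the interval → strictly worse (loss $125).
$1012: inside the interval → strictly worse (loss $1364).
$721: inside the interval → strictly worse (loss $1655).
$2199: inside the interval → strictly worse (loss $177).
$1182: inside the interval → strictly worse (loss $1194).
Count: 7.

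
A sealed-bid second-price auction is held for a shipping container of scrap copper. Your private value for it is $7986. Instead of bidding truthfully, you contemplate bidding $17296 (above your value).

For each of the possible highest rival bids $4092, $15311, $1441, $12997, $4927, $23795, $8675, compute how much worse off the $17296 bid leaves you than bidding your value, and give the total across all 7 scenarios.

$13025

The deviation costs you only when the competing bid falls strictly between $7986 and $17296; elsewhere both bids give the same outcome.
$4092: outcomes coincide → loss $0.
$15311: truthful payoff $0, deviation payoff −$7325 → loss $7325.
$1441: outcomes coincide → loss $0.
$12997: truthful payoff $0, deviation payoff −$5011 → loss $5011.
$4927: outcomes coincide → loss $0.
$23795: outcomes coincide → loss $0.
$8675: truthful payoff $0, deviation payoff −$689 → loss $689.
Total loss = $7325 + $5011 + $689 = $13025.
Because the price is fixed by the runner-up's bid, deviating from your value can only change a good outcome into a bad one — never the reverse.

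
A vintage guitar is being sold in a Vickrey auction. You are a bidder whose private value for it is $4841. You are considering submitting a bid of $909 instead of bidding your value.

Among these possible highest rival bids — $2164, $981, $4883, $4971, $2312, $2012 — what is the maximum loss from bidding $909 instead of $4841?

$3860

$2164: truthful gives $2677, deviation gives $0 → loss $2677.
$981: truthful gives $3860, deviation gives $0 → loss $3860.
$4883: same outcome either way → loss $0.
$4971: same outcome either way → loss $0.
$2312: truthful gives $2529, deviation gives $0 → loss $2529.
$2012: truthful gives $2829, deviation gives $0 → loss $2829.
Maximum loss: $3860.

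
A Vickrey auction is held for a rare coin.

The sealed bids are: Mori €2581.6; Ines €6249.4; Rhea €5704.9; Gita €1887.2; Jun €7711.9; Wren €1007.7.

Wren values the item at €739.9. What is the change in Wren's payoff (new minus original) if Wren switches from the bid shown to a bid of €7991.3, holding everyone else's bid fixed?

The highest bid among the other bidders is €7711.9; Wren's bid doesn't change that.
Original bid €1007.7: Wren is not highest (top rival bid is €7711.9); payoff €0.
Alternative bid €7991.3: Wren is highest, pays the top rival bid €7711.9; payoff €739.9 − €7711.9 = −€6972.
Change in payoff = −€6972 − (€0) = −€6972.

−€6972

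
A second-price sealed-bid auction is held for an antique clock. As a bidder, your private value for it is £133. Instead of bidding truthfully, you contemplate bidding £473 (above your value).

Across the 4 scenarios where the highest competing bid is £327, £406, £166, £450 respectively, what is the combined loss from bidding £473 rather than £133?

£817

The deviation costs you only when the competing bid falls strictly between £133 and £473; elsewhere both bids give the same outcome.
£327: truthful payoff £0, deviation payoff −£194 → loss £194.
£406: truthful payoff £0, deviation payoff −£273 → loss £273.
£166: truthful payoff £0, deviation payoff −£33 → loss £33.
£450: truthful payoff £0, deviation payoff −£317 → loss £317.
Total loss = £194 + £273 + £33 + £317 = £817.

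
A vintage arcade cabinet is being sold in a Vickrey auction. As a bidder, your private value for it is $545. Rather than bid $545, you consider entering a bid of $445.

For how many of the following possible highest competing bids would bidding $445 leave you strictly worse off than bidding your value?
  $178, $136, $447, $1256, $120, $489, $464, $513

The deviation hurts exactly when the highest competing bid lies strictly between $445 and $545 — underbidding then forfeits a profitable win.
$178: below both → same outcome either way.
$136: below both → same outcome either way.
$447: inside the interval → strictly worse (loss $98).
$1256: above both → same outcome either way.
$120: below both → same outcome either way.
$489: inside the interval → strictly worse (loss $56).
$464: inside the interval → strictly worse (loss $81).
$513: inside the interval → strictly worse (loss $32).
Count: 4.

4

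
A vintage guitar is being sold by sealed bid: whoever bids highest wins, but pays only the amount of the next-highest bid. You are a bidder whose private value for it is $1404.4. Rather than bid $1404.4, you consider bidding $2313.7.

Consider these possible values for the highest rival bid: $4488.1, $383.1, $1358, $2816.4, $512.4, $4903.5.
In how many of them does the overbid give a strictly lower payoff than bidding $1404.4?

The deviation hurts exactly when the highest competing bid lies strictly between $1404.4 and $2313.7 — overbidding then wins at a price above your value.
$4488.1: above both → same outcome either way.
$383.1: below both → same outcome either way.
$1358: below both → same outcome either way.
$2816.4: above both → same outcome either way.
$512.4: below both → same outcome either way.
$4903.5: above both → same outcome either way.
Count: 0.

0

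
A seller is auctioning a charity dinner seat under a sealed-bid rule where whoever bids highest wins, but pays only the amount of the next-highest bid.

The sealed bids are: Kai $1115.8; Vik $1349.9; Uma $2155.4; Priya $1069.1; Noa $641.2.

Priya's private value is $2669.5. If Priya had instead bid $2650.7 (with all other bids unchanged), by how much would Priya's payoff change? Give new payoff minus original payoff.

$514.1

The highest bid among the other bidders is $2155.4; Priya's bid doesn't change that.
Original bid $1069.1: Priya is not highest (top rival bid is $2155.4); payoff $0.
Alternative bid $2650.7: Priya is highest, pays the top rival bid $2155.4; payoff $2669.5 − $2155.4 = $514.1.
Change in payoff = $514.1 − ($0) = $514.1.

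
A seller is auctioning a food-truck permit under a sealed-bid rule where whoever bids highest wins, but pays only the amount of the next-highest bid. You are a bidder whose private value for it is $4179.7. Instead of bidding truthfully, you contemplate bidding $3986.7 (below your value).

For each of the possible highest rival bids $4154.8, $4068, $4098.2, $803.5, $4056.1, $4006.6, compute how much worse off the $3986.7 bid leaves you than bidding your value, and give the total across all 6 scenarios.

The deviation costs you only when the competing bid falls strictly between $3986.7 and $4179.7; elsewhere both bids give the same outcome.
$4154.8: truthful payoff $24.9, deviation payoff $0 → loss $24.9.
$4068: truthful payoff $111.7, deviation payoff $0 → loss $111.7.
$4098.2: truthful payoff $81.5, deviation payoff $0 → loss $81.5.
$803.5: outcomes coincide → loss $0.
$4056.1: truthful payoff $123.6, deviation payoff $0 → loss $123.6.
$4006.6: truthful payoff $173.1, deviation payoff $0 → loss $173.1.
Total loss = $24.9 + $111.7 + $81.5 + $123.6 + $173.1 = $514.8.

$514.8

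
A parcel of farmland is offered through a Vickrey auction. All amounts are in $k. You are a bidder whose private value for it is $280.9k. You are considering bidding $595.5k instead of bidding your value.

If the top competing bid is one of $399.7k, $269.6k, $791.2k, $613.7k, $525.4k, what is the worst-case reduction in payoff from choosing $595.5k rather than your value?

$244.5k

$399.7k: truthful gives $0k, deviation gives −$118.8k → loss $118.8k.
$269.6k: same outcome either way → loss $0k.
$791.2k: same outcome either way → loss $0k.
$613.7k: same outcome either way → loss $0k.
$525.4k: truthful gives $0k, deviation gives −$244.5k → loss $244.5k.
Maximum loss: $244.5k.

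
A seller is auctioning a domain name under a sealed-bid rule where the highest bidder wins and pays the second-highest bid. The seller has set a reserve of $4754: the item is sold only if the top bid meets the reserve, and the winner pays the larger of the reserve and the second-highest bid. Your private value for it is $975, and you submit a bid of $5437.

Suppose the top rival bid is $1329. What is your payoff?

−$3779

Your bid $5437 is the highest and exceeds the reserve.
Price = max(second-highest bid, reserve) = max($1329, $4754) = $4754.
Payoff = $975 − $4754 = −$3779.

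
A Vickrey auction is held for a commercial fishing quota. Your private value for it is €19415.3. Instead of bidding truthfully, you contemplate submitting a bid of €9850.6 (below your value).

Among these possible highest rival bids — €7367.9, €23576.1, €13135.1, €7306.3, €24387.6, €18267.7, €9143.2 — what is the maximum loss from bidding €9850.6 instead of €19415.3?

€6280.2

€7367.9: same outcome either way → loss €0.
€23576.1: same outcome either way → loss €0.
€13135.1: truthful gives €6280.2, deviation gives €0 → loss €6280.2.
€7306.3: same outcome either way → loss €0.
€24387.6: same outcome either way → loss €0.
€18267.7: truthful gives €1147.6, deviation gives €0 → loss €1147.6.
€9143.2: same outcome either way → loss €0.
Maximum loss: €6280.2.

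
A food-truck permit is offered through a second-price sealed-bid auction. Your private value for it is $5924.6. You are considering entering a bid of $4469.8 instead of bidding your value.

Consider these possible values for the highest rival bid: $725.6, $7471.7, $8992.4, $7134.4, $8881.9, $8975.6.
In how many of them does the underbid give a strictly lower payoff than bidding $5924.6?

The deviation hurts exactly when the highest competing bid lies strictly between $4469.8 and $5924.6 — underbidding then forfeits a profitable win.
$725.6: below both → same outcome either way.
$7471.7: above both → same outcome either way.
$8992.4: above both → same outcome either way.
$7134.4: above both → same outcome either way.
$8881.9: above both → same outcome either way.
$8975.6: above both → same outcome either way.
Count: 0.

0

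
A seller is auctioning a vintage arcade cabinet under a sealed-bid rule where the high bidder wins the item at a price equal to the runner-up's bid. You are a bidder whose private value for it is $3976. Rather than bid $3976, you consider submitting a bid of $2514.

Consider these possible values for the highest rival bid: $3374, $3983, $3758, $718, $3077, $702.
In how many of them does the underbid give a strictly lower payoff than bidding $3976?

The deviation hurts exactly when the highest competing bid lies strictly between $2514 and $3976 — underbidding then forfeits a profitable win.
$3374: inside the interval → strictly worse (loss $602).
$3983: above both → same outcome either way.
$3758: inside the interval → strictly worse (loss $218).
$718: below both → same outcome either way.
$3077: inside the interval → strictly worse (loss $899).
$702: below both → same outcome either way.
Count: 3.

3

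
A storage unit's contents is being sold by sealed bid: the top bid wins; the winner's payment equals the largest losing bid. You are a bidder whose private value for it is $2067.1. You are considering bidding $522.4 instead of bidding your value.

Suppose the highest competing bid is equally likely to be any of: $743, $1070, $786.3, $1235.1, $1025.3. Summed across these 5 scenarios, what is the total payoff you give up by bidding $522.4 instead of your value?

The deviation costs you only when the competing bid falls strictly between $522.4 and $2067.1; elsewhere both bids give the same outcome.
$743: truthful payoff $1324.1, deviation payoff $0 → loss $1324.1.
$1070: truthful payoff $997.1, deviation payoff $0 → loss $997.1.
$786.3: truthful payoff $1280.8, deviation payoff $0 → loss $1280.8.
$1235.1: truthful payoff $832, deviation payoff $0 → loss $832.
$1025.3: truthful payoff $1041.8, deviation payoff $0 → loss $1041.8.
Total loss = $1324.1 + $997.1 + $1280.8 + $832 + $1041.8 = $5475.8.

$5475.8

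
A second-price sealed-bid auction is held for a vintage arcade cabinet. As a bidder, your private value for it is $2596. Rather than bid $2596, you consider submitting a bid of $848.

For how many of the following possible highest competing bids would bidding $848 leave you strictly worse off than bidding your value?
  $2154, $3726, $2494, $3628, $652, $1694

The deviation hurts exactly when the highest competing bid lies strictly between $848 and $2596 — underbidding then forfeits a profitable win.
$2154: inside the interval → strictly worse (loss $442).
$3726: above both → same outcome either way.
$2494: inside the interval → strictly worse (loss $102).
$3628: above both → same outcome either way.
$652: below both → same outcome either way.
$1694: inside the interval → strictly worse (loss $902).
Count: 3.

3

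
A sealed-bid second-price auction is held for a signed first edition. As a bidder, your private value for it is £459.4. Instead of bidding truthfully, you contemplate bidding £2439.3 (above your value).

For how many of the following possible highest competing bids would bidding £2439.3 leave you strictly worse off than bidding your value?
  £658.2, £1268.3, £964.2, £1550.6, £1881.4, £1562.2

The deviation hurts exactly when the highest competing bid lies strictly between £459.4 and £2439.3 — overbidding then wins at a price above your value.
£658.2: inside the interval → strictly worse (loss £198.8).
£1268.3: inside the interval → strictly worse (loss £808.9).
£964.2: inside the interval → strictly worse (loss £504.8).
£1550.6: inside the interval → strictly worse (loss £1091.2).
£1881.4: inside the interval → strictly worse (loss £1422).
£1562.2: inside the interval → strictly worse (loss £1102.8).
Count: 6.

6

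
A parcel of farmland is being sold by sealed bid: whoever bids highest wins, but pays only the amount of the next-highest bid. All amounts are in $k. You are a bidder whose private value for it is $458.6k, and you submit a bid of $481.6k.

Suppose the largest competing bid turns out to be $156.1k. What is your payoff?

Your bid $481.6k exceeds the highest competing bid $156.1k, so you win.
In a second-price auction the winner pays the second-highest bid, $156.1k.
Payoff = value − price = $458.6k − $156.1k = $302.5k.

$302.5k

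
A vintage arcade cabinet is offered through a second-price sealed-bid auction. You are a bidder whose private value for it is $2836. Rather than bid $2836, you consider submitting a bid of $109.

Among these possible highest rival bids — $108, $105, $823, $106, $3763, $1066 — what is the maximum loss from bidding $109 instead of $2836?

$2013

$108: same outcome either way → loss $0.
$105: same outcome either way → loss $0.
$823: truthful gives $2013, deviation gives $0 → loss $2013.
$106: same outcome either way → loss $0.
$3763: same outcome either way → loss $0.
$1066: truthful gives $1770, deviation gives $0 → loss $1770.
Maximum loss: $2013.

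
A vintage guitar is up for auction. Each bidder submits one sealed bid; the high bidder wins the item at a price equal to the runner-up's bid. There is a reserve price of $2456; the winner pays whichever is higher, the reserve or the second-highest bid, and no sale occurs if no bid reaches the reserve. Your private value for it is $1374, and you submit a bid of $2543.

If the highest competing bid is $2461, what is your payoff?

−$1087

Your bid $2543 is the highest and exceeds the reserve.
Price = max(second-highest bid, reserve) = max($2461, $2456) = $2461.
Payoff = $1374 − $2461 = −$1087.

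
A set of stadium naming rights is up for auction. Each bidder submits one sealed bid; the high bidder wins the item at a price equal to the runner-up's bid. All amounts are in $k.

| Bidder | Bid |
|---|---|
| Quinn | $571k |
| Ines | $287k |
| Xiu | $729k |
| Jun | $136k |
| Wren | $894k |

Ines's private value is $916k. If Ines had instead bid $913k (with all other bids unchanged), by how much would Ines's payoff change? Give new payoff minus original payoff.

$22k

The highest bid among the other bidders is $894k; Ines's bid doesn't change that.
Original bid $287k: Ines is not highest (top rival bid is $894k); payoff $0k.
Alternative bid $913k: Ines is highest, pays the top rival bid $894k; payoff $916k − $894k = $22k.
Change in payoff = $22k − ($0k) = $22k.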